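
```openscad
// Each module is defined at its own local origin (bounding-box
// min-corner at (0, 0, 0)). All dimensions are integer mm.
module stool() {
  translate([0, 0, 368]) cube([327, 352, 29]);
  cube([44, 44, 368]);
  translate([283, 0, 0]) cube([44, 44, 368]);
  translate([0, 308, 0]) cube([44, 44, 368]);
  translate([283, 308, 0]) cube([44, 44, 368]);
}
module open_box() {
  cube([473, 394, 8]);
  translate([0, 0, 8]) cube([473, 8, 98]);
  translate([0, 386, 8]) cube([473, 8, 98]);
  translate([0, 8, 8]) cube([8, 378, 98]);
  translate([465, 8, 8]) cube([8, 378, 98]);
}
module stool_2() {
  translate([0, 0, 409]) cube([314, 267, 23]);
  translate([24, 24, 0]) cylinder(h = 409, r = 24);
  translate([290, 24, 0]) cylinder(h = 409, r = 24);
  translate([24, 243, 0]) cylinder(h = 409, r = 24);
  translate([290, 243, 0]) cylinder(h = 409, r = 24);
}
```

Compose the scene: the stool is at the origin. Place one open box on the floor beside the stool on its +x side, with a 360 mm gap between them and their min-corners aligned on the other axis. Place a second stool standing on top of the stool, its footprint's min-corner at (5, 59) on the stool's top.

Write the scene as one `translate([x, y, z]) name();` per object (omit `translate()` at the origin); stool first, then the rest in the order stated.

stool();
translate([687, 0, 0]) open_box();
translate([5, 59, 397]) stool_2();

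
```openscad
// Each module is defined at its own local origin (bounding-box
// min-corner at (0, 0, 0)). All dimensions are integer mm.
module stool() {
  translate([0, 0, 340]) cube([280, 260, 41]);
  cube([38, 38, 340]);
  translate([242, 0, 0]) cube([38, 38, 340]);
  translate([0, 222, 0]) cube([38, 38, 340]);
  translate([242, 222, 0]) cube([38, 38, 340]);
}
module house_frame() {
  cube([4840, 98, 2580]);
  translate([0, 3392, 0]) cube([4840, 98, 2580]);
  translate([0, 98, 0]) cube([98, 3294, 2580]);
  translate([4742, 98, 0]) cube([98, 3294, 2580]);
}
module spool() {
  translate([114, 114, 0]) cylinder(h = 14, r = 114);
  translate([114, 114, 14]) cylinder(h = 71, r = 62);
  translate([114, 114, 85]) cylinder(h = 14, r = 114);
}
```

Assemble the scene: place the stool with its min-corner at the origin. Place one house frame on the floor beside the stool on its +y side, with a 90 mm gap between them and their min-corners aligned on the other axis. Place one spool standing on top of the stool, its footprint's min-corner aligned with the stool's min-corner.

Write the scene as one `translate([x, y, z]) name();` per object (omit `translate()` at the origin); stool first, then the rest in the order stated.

stool();
translate([0, 350, 0]) house_frame();
translate([0, 0, 381]) spool();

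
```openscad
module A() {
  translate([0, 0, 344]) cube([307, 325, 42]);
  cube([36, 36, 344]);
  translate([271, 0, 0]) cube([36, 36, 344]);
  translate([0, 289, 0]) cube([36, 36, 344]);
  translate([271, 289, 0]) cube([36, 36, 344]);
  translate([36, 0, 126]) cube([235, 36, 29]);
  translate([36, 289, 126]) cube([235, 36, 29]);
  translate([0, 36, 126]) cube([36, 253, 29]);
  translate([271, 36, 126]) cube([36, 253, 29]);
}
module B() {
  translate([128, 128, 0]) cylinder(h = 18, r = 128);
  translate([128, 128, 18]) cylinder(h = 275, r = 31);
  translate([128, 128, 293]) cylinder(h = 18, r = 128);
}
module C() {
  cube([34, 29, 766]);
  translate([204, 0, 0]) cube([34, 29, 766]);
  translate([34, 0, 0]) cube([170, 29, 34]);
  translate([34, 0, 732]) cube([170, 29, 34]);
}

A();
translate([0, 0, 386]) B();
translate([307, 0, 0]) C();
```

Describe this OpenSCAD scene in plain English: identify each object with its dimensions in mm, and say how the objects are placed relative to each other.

A is a four-legged stool. The seat is 307×325 mm, 42 mm thick, top at z = 386 mm. It stands on four square legs, each 36×36 mm in cross-section, from z = 0 to the seat underside, each flush with a corner of the seat. Four stretchers, 36 mm wide and 29 mm tall, connect adjacent legs with their undersides at z = 126 mm, each running between the inner faces of the legs it joins and aligned with the legs' outer faces on the other axis.

B is a spool: two coaxial disc flanges of radius 128 mm and thickness 18 mm, joined by a core cylinder of radius 31 mm and height 275 mm. The lower flange rests on z = 0 and the three cylinders share a vertical axis.

C is a rectangular picture frame lying in the x–z plane (depth along y). The opening is 170 mm wide (x) by 698 mm tall (z), surrounded by a border 34 mm wide on all four sides. The frame is 29 mm deep and is made of two full-height vertical stiles with two horizontal rails fitted between them.

The spool is on top of the stool. The picture frame is against the stool's +x side, with their −y faces flush.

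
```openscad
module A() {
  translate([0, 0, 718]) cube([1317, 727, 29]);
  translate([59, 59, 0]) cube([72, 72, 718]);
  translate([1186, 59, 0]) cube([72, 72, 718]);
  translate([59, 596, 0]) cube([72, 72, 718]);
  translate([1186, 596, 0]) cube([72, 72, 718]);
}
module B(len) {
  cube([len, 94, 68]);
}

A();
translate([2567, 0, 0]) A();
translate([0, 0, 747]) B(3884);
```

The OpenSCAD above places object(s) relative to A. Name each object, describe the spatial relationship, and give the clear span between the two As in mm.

Second table starts at x = 2567; first ends at x = 1317; clear span = 2567 − 1317 = 1250 mm.

A is a table. B is a beam. A beam spans the tops of two tables. The clear span between the two tables is 1250 mm.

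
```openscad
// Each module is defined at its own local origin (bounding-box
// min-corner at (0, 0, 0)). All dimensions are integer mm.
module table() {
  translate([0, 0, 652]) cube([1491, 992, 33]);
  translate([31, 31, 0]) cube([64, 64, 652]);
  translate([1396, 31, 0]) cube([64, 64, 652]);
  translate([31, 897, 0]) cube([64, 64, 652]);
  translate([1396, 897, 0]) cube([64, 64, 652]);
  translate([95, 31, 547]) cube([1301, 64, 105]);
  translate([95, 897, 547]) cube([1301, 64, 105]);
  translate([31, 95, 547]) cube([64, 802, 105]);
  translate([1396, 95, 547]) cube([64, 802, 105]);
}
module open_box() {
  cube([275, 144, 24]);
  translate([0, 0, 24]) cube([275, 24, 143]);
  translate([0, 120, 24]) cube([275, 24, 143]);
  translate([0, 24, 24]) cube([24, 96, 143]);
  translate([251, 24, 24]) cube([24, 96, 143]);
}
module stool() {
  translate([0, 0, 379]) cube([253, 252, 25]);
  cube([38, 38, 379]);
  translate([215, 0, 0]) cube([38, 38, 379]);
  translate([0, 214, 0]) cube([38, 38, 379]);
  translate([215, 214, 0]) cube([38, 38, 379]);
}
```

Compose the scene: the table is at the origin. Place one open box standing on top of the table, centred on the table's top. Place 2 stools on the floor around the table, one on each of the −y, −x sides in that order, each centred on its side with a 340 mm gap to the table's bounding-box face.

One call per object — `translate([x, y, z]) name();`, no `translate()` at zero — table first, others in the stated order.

table();
translate([608, 424, 685]) open_box();
translate([619, -592, 0]) stool();
translate([-593, 370, 0]) stool();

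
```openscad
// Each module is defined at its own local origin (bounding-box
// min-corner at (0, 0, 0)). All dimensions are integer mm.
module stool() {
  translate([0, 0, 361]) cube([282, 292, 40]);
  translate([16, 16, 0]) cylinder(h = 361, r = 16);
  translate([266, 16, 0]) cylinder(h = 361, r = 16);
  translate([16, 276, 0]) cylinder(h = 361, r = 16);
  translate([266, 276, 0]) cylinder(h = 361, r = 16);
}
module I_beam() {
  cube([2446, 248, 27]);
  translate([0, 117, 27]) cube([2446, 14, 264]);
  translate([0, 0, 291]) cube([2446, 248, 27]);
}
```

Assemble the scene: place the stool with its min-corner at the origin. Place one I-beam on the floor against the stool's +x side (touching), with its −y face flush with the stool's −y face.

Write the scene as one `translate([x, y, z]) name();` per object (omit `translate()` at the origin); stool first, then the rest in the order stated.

stool();
translate([282, 0, 0]) I_beam();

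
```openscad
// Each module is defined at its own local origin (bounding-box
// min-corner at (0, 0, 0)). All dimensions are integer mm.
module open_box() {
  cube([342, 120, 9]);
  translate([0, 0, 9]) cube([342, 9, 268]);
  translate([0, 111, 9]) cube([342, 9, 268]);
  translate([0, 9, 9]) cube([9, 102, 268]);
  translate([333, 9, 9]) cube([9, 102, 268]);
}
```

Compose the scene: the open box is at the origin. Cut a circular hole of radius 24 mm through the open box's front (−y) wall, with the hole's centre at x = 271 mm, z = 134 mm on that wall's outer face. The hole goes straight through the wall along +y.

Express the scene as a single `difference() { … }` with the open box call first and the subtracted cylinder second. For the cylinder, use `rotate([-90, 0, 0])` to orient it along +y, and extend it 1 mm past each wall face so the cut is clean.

difference() {
  open_box();
  translate([271, -1, 134]) rotate([-90, 0, 0]) cylinder(h = 11, r = 24);
}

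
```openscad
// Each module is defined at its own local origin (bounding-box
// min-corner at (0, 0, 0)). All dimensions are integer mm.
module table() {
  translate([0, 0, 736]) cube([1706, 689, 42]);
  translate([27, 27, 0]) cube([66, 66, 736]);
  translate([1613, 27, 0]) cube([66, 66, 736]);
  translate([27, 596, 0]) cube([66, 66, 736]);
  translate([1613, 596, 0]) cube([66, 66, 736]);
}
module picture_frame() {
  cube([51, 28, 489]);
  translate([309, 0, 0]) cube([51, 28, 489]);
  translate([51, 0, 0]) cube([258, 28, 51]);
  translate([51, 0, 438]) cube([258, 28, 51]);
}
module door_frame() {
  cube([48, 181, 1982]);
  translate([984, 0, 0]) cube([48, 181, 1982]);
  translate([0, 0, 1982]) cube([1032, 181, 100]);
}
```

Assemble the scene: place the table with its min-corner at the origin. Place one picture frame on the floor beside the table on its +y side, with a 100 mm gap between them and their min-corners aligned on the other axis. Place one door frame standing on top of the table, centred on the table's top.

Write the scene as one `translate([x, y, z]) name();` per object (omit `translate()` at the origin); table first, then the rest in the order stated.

table();
translate([0, 789, 0]) picture_frame();
translate([337, 254, 778]) door_frame();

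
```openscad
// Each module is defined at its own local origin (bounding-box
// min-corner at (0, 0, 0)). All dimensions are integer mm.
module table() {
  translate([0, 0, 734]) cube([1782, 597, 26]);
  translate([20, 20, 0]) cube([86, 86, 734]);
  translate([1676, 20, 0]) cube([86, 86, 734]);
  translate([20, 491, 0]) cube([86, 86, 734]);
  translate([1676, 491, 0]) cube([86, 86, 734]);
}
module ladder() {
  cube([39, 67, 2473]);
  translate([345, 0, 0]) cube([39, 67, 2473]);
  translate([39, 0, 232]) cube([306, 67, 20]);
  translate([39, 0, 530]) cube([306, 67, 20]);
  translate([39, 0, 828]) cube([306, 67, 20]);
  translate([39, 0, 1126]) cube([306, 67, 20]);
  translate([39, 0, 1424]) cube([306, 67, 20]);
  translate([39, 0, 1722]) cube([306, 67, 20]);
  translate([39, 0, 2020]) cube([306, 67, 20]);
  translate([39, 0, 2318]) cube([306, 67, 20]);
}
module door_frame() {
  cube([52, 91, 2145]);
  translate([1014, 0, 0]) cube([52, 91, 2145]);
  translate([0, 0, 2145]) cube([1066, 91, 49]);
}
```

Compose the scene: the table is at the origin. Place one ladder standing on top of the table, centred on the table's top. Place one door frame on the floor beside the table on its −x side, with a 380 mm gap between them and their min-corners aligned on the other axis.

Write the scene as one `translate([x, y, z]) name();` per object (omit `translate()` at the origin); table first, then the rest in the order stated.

table();
translate([699, 265, 760]) ladder();
translate([-1446, 0, 0]) door_frame();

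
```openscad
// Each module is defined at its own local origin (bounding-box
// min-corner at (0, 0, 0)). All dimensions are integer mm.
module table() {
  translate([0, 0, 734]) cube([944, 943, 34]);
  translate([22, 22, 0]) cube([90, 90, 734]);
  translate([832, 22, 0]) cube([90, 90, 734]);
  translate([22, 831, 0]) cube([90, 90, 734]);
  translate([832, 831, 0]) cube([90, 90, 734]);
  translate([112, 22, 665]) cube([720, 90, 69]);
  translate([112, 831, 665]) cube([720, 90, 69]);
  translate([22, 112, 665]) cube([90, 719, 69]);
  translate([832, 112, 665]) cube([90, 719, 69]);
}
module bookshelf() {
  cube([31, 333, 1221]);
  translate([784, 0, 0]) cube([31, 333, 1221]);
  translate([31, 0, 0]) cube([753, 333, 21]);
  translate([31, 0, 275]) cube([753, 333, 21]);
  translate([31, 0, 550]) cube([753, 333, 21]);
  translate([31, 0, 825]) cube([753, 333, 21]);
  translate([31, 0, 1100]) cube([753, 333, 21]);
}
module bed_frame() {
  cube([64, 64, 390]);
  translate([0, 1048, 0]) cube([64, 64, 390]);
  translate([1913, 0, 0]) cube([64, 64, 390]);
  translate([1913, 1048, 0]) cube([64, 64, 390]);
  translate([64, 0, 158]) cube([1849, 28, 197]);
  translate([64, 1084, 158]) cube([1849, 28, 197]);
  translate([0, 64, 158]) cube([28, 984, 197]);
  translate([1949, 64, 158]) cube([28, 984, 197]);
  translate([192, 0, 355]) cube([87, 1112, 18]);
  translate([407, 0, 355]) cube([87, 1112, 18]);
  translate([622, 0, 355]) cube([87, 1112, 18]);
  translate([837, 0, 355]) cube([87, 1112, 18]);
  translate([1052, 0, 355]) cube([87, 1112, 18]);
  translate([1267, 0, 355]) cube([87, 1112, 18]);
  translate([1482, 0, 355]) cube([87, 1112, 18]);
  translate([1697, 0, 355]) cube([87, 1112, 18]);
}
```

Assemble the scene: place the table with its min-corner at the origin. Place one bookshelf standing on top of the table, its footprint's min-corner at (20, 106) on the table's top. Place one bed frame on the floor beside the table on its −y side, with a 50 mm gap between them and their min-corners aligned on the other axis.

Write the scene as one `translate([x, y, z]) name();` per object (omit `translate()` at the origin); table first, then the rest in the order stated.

table();
translate([20, 106, 768]) bookshelf();
translate([0, -1162, 0]) bed_frame();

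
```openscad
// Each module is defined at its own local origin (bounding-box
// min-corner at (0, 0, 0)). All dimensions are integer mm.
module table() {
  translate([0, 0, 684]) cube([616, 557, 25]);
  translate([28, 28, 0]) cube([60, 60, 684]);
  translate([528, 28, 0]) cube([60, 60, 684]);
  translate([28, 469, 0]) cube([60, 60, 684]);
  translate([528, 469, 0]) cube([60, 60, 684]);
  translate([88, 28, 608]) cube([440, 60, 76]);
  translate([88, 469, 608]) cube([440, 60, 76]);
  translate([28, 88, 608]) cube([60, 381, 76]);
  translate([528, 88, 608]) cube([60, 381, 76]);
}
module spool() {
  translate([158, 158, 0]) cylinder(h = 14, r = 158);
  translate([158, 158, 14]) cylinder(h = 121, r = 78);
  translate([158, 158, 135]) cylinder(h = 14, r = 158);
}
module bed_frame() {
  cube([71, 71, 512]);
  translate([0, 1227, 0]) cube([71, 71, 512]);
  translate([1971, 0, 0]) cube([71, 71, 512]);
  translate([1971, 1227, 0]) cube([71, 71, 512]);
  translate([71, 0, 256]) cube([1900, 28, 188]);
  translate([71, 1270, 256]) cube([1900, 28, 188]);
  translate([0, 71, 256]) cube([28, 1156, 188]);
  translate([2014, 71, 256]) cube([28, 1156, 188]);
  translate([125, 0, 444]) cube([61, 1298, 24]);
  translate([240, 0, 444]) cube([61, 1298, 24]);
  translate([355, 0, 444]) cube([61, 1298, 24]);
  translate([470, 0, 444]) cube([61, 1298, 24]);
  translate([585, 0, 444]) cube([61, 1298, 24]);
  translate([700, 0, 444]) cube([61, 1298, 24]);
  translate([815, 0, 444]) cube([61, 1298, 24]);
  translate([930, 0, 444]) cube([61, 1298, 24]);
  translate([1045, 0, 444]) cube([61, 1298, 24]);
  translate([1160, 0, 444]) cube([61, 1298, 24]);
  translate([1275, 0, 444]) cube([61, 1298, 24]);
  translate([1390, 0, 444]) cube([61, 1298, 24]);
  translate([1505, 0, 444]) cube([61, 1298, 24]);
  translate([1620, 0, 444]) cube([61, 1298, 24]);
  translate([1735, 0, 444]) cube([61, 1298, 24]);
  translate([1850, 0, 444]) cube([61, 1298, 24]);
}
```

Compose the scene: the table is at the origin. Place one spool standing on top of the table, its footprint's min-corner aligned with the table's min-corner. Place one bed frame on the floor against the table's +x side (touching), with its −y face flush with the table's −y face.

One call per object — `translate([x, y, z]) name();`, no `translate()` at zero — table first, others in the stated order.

table();
translate([0, 0, 709]) spool();
translate([616, 0, 0]) bed_frame();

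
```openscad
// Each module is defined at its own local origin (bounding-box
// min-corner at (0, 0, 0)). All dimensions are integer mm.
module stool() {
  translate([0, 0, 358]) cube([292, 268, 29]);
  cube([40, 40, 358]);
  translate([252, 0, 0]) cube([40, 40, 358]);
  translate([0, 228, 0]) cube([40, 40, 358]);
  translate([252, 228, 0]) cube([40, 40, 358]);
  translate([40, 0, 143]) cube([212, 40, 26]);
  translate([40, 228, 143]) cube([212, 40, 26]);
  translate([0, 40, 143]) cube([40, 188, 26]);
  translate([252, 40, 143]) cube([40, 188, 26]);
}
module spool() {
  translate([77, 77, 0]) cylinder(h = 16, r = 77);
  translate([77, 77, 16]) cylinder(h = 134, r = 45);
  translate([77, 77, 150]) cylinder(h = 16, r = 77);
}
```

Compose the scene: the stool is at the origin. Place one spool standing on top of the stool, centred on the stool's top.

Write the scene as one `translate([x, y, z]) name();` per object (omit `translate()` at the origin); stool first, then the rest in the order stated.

stool();
translate([69, 57, 387]) spool();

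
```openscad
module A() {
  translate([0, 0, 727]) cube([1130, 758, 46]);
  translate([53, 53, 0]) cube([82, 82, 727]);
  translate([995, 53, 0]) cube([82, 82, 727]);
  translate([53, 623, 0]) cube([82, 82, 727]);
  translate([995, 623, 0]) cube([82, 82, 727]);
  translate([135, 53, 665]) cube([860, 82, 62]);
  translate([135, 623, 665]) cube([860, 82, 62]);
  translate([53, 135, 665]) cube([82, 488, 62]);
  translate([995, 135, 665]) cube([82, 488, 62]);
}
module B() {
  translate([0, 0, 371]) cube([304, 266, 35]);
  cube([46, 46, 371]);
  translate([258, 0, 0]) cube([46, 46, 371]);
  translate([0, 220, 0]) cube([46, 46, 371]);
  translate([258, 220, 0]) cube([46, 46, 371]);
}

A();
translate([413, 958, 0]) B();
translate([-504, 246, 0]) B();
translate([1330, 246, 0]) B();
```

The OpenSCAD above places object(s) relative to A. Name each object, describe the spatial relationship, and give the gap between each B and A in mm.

A is a table. B is a stool. Three stools sit around the table at the +y, −x, +x sides. The gap between each stool and the table is 200 mm.

Each stool's nearest face is 200 mm from the table's bounding box.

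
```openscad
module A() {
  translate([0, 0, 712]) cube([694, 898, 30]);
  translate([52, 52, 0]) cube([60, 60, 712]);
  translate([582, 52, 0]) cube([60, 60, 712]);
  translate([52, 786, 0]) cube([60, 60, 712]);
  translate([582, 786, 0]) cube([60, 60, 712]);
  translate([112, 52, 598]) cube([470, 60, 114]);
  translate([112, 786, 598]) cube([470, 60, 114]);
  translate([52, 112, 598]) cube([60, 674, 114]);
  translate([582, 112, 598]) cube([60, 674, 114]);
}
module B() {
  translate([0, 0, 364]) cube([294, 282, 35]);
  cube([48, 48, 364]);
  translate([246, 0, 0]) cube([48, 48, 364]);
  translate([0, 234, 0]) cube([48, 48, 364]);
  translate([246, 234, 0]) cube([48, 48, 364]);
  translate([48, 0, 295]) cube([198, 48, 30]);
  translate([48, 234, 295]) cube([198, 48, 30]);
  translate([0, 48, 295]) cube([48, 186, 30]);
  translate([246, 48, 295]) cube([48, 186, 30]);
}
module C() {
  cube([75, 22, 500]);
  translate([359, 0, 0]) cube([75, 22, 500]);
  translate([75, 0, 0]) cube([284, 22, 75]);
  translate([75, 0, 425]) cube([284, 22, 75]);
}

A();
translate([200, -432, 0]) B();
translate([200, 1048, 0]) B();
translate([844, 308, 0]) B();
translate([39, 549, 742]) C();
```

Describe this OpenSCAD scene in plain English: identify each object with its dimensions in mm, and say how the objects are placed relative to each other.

A is a table with a 694×898 mm rectangular top, 30 mm thick, top surface at z = 742 mm, supported by four 60×60 mm square legs, each inset 52 mm from the nearest pair of top edges, running from the floor. Four apron rails, 60 mm thick and 114 mm tall, run between adjacent legs with their top edges flush with the underside of the top and their outer faces flush with the legs' outer faces.

B is a simple wooden stool: a rectangular seat 294 mm (x) by 282 mm (y), 35 mm thick, top face at z = 399 mm, on four square legs, each 48×48 mm in cross-section. The legs rest on z = 0, each flush with a corner of the seat. Four stretchers, 48 mm wide and 30 mm tall, connect adjacent legs with their undersides at z = 295 mm, each running between the inner faces of the legs it joins and aligned with the legs' outer faces on the other axis.

C is a rectangular picture frame lying in the x–z plane (depth along y). The opening is 284 mm wide (x) by 350 mm tall (z), surrounded by a border 75 mm wide on all four sides. The frame is 22 mm deep and is made of two full-height vertical stiles with two horizontal rails fitted between them.

Three stools sit around the table at the −y, +y, +x sides. The picture frame is on top of the table.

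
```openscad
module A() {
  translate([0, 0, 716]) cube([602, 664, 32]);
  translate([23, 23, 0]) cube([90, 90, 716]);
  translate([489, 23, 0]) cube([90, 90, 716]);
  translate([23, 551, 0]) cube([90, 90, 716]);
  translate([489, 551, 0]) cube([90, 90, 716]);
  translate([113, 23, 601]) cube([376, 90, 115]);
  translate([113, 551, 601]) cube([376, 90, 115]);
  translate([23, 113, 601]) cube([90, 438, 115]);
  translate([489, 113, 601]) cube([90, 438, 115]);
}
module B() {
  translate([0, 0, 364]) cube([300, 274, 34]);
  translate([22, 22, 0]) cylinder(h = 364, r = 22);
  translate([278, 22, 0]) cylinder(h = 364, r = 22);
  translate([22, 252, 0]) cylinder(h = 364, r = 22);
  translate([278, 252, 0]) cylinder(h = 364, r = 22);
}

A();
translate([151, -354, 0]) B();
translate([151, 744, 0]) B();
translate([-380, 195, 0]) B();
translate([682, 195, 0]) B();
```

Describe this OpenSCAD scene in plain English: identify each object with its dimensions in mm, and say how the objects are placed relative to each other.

A is a table with a 602×664 mm rectangular top, 32 mm thick, top surface at z = 748 mm, supported by four 90×90 mm square legs, each inset 23 mm from the nearest pair of top edges, running from the floor. Four apron rails, 90 mm thick and 115 mm tall, run between adjacent legs with their top edges flush with the underside of the top and their outer faces flush with the legs' outer faces.

B is a simple wooden stool: a rectangular seat 300 mm (x) by 274 mm (y), 34 mm thick, top face at z = 398 mm, on four round legs, each 44 mm in diameter. The legs rest on z = 0, each leg's axis is inset half a diameter from the nearest pair of seat edges (so the leg's bounding box is flush with the corner).

Four stools sit around the table at the −y, +y, −x, +x sides.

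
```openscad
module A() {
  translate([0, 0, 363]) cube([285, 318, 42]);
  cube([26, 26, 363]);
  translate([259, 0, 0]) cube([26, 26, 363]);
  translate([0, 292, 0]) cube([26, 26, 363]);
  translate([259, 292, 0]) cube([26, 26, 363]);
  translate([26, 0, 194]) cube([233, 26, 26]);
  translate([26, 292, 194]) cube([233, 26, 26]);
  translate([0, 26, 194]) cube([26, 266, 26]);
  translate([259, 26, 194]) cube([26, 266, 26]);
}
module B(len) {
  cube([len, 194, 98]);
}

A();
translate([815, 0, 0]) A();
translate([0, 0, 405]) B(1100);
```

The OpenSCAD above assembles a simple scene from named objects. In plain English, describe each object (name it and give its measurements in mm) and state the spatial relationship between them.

A is a four-legged stool. The seat is a 285×318×42 mm slab whose top surface is at z = 405 mm; four square legs, each 26×26 mm in cross-section, run from the floor (z = 0) to the underside of the seat, each flush with a corner of the seat. Four stretchers, 26 mm wide and 26 mm tall, connect adjacent legs with their undersides at z = 194 mm, each running between the inner faces of the legs it joins and aligned with the legs' outer faces on the other axis.

B is a rectangular beam 1100 mm long (x), 194 mm deep (y), 98 mm thick (z).

The beam spans the tops of two stools placed 530 mm apart, resting at z = 405 mm.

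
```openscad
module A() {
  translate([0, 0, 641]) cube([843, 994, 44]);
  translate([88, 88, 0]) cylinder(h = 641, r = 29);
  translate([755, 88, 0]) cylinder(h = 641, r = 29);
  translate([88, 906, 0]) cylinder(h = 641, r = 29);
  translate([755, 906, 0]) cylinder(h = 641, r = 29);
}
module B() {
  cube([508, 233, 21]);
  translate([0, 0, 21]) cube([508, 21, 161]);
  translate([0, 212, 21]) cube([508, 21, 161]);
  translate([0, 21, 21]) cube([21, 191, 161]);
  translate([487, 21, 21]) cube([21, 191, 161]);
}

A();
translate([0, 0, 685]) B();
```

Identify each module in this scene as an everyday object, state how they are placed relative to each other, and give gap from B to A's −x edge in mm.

The open box's min-x is at 0; the table's min-x is 0; gap = 0 mm.

A is a table. B is an open box. The open box is on top of the table. The gap from the open box to the table's −x edge is 0 mm.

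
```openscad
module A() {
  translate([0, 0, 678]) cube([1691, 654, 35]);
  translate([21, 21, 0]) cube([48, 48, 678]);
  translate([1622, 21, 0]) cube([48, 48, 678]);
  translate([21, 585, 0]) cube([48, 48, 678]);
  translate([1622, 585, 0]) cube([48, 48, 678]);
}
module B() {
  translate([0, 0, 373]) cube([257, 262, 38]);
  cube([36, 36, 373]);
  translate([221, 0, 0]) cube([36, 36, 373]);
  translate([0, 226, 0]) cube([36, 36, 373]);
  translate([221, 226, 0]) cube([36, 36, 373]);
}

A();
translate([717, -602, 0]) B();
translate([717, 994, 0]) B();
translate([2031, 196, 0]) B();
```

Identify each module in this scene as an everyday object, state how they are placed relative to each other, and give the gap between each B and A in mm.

A is a table. B is a stool. Three stools sit around the table at the −y, +y, +x sides. The gap between each stool and the table is 340 mm.

Each stool's nearest face is 340 mm from the table's bounding box.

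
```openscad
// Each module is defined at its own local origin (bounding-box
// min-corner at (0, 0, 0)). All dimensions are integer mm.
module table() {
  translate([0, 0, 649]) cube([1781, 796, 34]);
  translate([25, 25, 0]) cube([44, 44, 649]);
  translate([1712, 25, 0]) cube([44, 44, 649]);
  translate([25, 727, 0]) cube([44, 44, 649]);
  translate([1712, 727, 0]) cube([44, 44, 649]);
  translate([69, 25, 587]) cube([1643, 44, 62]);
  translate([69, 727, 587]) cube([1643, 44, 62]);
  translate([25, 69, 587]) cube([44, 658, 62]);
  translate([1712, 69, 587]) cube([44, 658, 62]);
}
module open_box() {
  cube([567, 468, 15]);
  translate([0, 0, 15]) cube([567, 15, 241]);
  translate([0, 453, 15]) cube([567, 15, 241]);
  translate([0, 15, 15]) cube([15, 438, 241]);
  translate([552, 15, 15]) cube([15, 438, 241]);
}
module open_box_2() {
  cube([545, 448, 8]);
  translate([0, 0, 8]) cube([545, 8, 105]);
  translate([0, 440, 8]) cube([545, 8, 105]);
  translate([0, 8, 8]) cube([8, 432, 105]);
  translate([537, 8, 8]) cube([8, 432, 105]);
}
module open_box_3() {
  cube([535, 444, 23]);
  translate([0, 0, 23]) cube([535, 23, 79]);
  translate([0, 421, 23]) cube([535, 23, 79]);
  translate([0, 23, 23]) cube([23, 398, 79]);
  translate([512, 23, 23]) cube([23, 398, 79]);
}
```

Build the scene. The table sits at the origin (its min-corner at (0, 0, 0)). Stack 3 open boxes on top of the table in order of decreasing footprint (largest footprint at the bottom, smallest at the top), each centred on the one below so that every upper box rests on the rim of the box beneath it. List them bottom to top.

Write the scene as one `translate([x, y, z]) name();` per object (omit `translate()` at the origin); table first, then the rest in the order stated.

table();
translate([607, 164, 683]) open_box();
translate([618, 174, 939]) open_box_2();
translate([623, 176, 1052]) open_box_3();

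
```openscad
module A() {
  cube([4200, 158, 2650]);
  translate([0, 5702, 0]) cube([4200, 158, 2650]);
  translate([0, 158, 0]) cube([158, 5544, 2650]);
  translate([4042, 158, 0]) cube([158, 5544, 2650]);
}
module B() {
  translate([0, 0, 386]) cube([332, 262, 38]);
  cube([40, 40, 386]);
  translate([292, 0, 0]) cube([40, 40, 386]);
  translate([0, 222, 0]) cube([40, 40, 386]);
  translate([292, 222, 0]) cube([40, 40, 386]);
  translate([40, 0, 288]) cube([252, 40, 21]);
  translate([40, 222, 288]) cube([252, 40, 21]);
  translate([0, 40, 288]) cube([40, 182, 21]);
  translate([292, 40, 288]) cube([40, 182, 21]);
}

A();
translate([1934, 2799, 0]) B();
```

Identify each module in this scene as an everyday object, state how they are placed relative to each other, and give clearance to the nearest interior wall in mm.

A is a house frame. B is a stool. The stool sits inside the house frame, centred. The clearance to the nearest interior wall is 1776 mm.

Clearances: x = 1776, y = 2641; minimum 1776 mm.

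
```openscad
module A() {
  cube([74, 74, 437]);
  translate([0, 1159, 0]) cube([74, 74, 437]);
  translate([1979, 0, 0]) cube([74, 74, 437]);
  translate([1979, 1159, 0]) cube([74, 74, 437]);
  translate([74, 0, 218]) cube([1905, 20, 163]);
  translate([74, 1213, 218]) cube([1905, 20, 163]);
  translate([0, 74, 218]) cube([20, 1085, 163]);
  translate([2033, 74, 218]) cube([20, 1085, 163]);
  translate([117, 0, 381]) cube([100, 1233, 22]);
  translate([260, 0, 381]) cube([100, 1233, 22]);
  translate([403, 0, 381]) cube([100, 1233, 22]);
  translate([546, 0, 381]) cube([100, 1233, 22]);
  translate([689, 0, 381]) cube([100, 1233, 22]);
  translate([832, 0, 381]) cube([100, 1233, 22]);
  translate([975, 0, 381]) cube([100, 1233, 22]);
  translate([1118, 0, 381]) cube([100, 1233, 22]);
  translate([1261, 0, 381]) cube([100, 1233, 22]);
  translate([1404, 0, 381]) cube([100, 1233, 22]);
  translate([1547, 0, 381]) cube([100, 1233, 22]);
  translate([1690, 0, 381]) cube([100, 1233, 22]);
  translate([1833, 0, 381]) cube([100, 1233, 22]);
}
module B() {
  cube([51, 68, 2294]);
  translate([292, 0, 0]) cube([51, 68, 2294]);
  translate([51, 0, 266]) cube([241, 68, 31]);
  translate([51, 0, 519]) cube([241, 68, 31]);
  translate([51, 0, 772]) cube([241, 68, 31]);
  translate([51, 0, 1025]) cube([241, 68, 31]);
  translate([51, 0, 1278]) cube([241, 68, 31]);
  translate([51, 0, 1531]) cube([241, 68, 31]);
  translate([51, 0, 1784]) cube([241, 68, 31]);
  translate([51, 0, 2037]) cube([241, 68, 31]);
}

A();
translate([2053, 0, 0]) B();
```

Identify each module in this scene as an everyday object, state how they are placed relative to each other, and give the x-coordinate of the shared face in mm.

The bed frame's +x face and the ladder's −x face are both at x = 2053 mm.

A is a bed frame. B is a ladder. The ladder is against the bed frame's +x side, with their −y faces flush. The x-coordinate of the shared face is 2053 mm.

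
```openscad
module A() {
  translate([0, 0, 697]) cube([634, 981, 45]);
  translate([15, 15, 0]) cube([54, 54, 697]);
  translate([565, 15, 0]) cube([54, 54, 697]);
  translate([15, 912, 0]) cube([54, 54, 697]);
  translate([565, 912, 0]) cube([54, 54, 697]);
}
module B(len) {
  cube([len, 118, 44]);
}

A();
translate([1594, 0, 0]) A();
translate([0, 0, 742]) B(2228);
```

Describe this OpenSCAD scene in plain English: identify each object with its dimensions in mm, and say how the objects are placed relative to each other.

A is a table with a 634×981 mm rectangular top, 45 mm thick, top surface at z = 742 mm, supported by four 54×54 mm square legs, each inset 15 mm from the nearest pair of top edges, running from the floor.

B is a rectangular beam 2228 mm long (x), 118 mm deep (y), 44 mm thick (z).

The beam spans the tops of two tables placed 960 mm apart, resting at z = 742 mm.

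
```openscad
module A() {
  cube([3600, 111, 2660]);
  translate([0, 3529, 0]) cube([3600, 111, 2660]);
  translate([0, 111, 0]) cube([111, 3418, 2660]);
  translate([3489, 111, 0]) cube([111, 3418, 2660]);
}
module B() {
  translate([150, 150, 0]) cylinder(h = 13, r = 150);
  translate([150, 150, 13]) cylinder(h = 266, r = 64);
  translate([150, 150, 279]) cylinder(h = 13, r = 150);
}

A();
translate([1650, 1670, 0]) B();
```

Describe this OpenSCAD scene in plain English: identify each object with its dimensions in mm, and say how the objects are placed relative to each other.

A is a box-shaped house frame (walls only): outside footprint 3600×3640 mm, wall height 2660 mm, wall thickness 111 mm. The two y-facing walls run the full x-width; the two x-facing walls fit between the inner faces of the y-facing walls.

B is a spool: two coaxial disc flanges of radius 150 mm and thickness 13 mm, joined by a core cylinder of radius 64 mm and height 266 mm. The lower flange rests on z = 0 and the three cylinders share a vertical axis.

The spool sits inside the house frame, centred.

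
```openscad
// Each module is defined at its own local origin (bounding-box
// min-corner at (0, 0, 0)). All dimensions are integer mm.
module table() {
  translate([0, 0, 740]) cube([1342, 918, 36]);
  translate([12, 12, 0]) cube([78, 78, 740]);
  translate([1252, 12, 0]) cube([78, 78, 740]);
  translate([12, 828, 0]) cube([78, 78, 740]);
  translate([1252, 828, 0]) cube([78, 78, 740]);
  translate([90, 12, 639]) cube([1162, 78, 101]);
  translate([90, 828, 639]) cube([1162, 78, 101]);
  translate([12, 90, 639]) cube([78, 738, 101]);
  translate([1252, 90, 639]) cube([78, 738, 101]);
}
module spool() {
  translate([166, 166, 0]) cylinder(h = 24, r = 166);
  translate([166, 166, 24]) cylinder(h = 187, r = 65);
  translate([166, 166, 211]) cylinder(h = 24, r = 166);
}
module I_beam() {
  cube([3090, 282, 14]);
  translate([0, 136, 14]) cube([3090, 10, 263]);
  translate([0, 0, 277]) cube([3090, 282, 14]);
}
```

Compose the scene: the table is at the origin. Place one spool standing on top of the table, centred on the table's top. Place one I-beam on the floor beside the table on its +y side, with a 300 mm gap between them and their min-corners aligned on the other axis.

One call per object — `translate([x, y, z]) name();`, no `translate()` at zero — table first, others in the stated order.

table();
translate([505, 293, 776]) spool();
translate([0, 1218, 0]) I_beam();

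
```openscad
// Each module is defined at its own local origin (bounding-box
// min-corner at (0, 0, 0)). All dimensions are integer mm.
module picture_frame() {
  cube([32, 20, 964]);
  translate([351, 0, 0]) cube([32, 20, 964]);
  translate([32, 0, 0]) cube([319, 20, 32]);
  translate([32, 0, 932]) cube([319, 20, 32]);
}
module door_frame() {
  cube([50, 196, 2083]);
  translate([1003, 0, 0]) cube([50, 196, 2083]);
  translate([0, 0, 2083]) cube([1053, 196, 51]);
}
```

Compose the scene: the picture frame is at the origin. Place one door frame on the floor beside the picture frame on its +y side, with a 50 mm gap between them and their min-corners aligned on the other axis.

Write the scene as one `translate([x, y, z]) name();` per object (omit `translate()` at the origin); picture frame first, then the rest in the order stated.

picture_frame();
translate([0, 70, 0]) door_frame();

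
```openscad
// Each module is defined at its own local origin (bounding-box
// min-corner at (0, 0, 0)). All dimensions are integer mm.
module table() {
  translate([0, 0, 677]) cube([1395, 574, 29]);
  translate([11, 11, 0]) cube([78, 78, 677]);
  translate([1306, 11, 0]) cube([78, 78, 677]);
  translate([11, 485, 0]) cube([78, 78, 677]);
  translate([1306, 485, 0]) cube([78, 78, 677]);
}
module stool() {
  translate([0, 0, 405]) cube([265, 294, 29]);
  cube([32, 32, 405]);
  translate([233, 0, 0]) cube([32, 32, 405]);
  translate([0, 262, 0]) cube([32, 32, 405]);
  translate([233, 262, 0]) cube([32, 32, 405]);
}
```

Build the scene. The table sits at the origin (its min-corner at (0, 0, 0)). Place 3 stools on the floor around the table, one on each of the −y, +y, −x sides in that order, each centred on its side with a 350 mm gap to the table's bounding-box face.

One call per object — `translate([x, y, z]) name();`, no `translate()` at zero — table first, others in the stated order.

table();
translate([565, -644, 0]) stool();
translate([565, 924, 0]) stool();
translate([-615, 140, 0]) stool();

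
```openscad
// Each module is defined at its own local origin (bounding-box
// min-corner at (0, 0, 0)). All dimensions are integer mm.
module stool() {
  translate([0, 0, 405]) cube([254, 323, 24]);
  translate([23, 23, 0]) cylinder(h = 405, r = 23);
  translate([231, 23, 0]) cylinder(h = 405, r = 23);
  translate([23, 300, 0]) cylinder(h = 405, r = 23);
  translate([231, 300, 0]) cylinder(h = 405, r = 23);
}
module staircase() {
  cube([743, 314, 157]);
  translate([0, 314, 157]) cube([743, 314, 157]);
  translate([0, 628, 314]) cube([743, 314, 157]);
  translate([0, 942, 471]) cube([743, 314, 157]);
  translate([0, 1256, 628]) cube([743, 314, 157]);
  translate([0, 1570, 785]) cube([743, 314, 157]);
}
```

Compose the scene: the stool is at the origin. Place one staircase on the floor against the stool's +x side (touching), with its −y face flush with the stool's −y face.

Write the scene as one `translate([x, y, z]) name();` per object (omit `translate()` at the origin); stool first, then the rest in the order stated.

stool();
translate([254, 0, 0]) staircase();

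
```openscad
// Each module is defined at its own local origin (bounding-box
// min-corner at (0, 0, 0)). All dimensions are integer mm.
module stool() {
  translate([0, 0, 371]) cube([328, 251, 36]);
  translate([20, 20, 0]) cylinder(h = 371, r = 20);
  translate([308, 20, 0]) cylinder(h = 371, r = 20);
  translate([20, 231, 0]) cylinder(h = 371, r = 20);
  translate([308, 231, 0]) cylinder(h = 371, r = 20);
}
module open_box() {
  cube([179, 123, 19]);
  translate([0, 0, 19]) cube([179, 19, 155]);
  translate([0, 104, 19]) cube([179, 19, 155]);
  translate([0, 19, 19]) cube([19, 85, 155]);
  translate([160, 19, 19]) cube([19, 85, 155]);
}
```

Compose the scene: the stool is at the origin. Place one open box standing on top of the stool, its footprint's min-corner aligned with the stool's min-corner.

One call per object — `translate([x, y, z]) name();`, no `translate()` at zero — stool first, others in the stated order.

stool();
translate([0, 0, 407]) open_box();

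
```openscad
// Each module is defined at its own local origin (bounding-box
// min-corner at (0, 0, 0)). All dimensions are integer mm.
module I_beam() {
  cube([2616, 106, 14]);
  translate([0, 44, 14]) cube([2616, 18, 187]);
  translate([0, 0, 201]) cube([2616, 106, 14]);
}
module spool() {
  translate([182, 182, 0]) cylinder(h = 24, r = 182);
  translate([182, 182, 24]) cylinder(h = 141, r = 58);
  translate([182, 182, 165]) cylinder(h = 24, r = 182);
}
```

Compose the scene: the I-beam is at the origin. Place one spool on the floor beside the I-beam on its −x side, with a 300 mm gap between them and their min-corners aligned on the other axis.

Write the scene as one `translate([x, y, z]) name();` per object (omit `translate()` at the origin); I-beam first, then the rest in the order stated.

I_beam();
translate([-664, 0, 0]) spool();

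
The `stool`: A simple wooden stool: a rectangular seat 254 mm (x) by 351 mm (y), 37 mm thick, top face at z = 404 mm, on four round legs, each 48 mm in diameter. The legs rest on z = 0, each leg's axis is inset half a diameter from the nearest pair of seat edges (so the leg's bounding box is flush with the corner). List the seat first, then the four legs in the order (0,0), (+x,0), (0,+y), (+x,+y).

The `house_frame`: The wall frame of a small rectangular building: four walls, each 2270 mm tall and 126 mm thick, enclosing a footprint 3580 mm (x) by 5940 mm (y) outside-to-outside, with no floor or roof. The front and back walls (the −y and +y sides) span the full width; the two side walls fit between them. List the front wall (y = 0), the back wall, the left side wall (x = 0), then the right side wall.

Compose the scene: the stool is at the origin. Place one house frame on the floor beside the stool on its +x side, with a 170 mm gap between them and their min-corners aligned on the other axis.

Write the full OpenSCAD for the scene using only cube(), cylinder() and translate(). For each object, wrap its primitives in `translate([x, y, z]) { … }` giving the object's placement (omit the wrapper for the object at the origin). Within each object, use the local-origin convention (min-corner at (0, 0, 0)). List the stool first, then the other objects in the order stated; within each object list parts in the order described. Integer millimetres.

translate([0, 0, 367]) cube([254, 351, 37]);
translate([24, 24, 0]) cylinder(h = 367, r = 24);
translate([230, 24, 0]) cylinder(h = 367, r = 24);
translate([24, 327, 0]) cylinder(h = 367, r = 24);
translate([230, 327, 0]) cylinder(h = 367, r = 24);
translate([424, 0, 0]) {
  cube([3580, 126, 2270]);
  translate([0, 5814, 0]) cube([3580, 126, 2270]);
  translate([0, 126, 0]) cube([126, 5688, 2270]);
  translate([3454, 126, 0]) cube([126, 5688, 2270]);
}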